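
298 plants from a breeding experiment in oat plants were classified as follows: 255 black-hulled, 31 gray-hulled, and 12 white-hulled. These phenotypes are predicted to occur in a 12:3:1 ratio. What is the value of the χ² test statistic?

Expected counts for N = 298 under a 12:3:1 ratio (total parts = 16):
  black-hulled: 298 × 12/16 = 223.5
  gray-hulled: 298 × 3/16 = 55.875
  white-hulled: 298 × 1/16 = 18.625
χ² = Σ (O − E)² / E
  black-hulled: (255 − 223.5)² / 223.5 = 4.4396
  gray-hulled: (31 − 55.875)² / 55.875 = 11.0741
  white-hulled: (12 − 18.625)² / 18.625 = 2.3565
χ² = 4.4396 + 11.0741 + 2.3565 = 17.8702 ≈ 17.870

17.870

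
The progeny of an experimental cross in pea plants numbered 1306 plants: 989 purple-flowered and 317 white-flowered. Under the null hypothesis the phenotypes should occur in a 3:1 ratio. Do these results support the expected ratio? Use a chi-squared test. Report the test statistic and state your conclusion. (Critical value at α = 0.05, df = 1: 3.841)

The 3:1 ratio has 4 parts, so with N = 1306 the expected counts are:
  purple-flowered: 1306 × 3/4 = 979.5
  white-flowered: 1306 × 1/4 = 326.5
χ² = Σ (O − E)² / E
  purple-flowered: (989 − 979.5)² / 979.5 = 0.0921
  white-flowered: (317 − 326.5)² / 326.5 = 0.2764
χ² = 0.0921 + 0.2764 = 0.3685 ≈ 0.369
Degrees of freedom = 2 − 1 = 1; critical value at α = 0.05 is 3.841.
Since 0.369 < 3.841, we fail to reject the null hypothesis — the data are consistent with the 3:1 ratio.

0.369; consistent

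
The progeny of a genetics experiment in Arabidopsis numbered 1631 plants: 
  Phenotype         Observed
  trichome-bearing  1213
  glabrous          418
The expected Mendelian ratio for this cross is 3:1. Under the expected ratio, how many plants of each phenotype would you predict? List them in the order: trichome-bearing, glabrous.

1223.25, 407.75

Expected counts for N = 1631 under a 3:1 ratio (total parts = 4):
  trichome-bearing: 1631 × 3/4 = 1223.25
  glabrous: 1631 × 1/4 = 407.75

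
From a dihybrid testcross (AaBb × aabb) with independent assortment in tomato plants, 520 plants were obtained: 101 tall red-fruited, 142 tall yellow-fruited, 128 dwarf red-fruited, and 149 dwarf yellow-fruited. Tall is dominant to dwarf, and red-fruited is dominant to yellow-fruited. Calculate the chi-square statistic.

10.385

A dihybrid testcross with independent assortment gives a 1:1:1:1 ratio.
Under the 1:1:1:1 hypothesis (Σ ratio = 4, N = 520):
  tall red-fruited: 520 × 1/4 = 130
  tall yellow-fruited: 520 × 1/4 = 130
  dwarf red-fruited: 520 × 1/4 = 130
  dwarf yellow-fruited: 520 × 1/4 = 130
χ² = Σ (O − E)² / E
  tall red-fruited: (101 − 130)² / 130 = 6.4692
  tall yellow-fruited: (142 − 130)² / 130 = 1.1077
  dwarf red-fruited: (128 − 130)² / 130 = 0.0308
  dwarf yellow-fruited: (149 − 130)² / 130 = 2.7769
χ² = 6.4692 + 1.1077 + 0.0308 + 2.7769 = 10.3846 ≈ 10.385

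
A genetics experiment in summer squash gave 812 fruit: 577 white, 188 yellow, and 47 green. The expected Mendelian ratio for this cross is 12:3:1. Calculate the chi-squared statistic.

The 12:3:1 ratio has 16 parts, so with N = 812 the expected counts are:
  white: 812 × 12/16 = 609
  yellow: 812 × 3/16 = 152.25
  green: 812 × 1/16 = 50.75
χ² = Σ (O − E)² / E
  white: (577 − 609)² / 609 = 1.6814
  yellow: (188 − 152.25)² / 152.25 = 8.3945
  green: (47 − 50.75)² / 50.75 = 0.2771
χ² = 1.6814 + 8.3945 + 0.2771 = 10.353

10.353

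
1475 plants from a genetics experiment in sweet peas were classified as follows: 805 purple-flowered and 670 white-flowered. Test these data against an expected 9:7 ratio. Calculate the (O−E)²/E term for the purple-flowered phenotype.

The 9:7 ratio has 16 parts, so with N = 1475 the expected counts are:
  purple-flowered: 1475 × 9/16 = 829.6875
  white-flowered: 1475 × 7/16 = 645.3125
Contribution of purple-flowered: (805 − 829.6875)² / 829.6875 = 0.7346

0.735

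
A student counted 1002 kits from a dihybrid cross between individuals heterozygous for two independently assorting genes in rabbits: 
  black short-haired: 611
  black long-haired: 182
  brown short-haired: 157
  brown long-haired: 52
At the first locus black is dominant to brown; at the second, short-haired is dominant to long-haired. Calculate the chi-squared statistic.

11.042

A dihybrid F₂ with independent assortment and complete dominance at both loci gives a 9:3:3:1 phenotypic ratio.
Under the 9:3:3:1 hypothesis (Σ ratio = 16, N = 1002):
  black short-haired: 1002 × 9/16 = 563.625
  black long-haired: 1002 × 3/16 = 187.875
  brown short-haired: 1002 × 3/16 = 187.875
  brown long-haired: 1002 × 1/16 = 62.625
χ² = Σ (O − E)² / E
  black short-haired: (611 − 563.625)² / 563.625 = 3.9821
  black long-haired: (182 − 187.875)² / 187.875 = 0.1837
  brown short-haired: (157 − 187.875)² / 187.875 = 5.0739
  brown long-haired: (52 − 62.625)² / 62.625 = 1.8026
χ² = 3.9821 + 0.1837 + 5.0739 + 1.8026 = 11.0423 ≈ 11.042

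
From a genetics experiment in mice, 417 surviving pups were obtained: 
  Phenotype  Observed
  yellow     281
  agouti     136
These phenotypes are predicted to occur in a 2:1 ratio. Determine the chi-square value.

0.097

The 2:1 ratio has 3 parts, so with N = 417 the expected counts are:
  yellow: 417 × 2/3 = 278
  agouti: 417 × 1/3 = 139
χ² = Σ (O − E)² / E
  yellow: (281 − 278)² / 278 = 0.0324
  agouti: (136 − 139)² / 139 = 0.0647
χ² = 0.0324 + 0.0647 = 0.0971 ≈ 0.097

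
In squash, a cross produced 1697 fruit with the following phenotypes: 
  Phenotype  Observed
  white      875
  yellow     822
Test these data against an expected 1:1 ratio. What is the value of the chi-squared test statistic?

The 1:1 ratio has 2 parts, so with N = 1697 the expected counts are:
  white: 1697 × 1/2 = 848.5
  yellow: 1697 × 1/2 = 848.5
χ² = Σ (O − E)² / E
  white: (875 − 848.5)² / 848.5 = 0.8276
  yellow: (822 − 848.5)² / 848.5 = 0.8276
χ² = 0.8276 + 0.8276 = 1.6552 ≈ 1.655

1.655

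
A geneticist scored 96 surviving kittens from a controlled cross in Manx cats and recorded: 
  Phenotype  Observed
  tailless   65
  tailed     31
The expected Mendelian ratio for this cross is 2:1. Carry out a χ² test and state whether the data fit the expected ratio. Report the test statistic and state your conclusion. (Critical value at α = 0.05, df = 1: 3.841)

0.047; consistent

The 2:1 ratio has 3 parts, so with N = 96 the expected counts are:
  tailless: 96 × 2/3 = 64
  tailed: 96 × 1/3 = 32
χ² = Σ (O − E)² / E
  tailless: (65 − 64)² / 64 = 0.0156
  tailed: (31 − 32)² / 32 = 0.0312
χ² = 0.0156 + 0.0312 = 0.0468 ≈ 0.047
Degrees of freedom = 2 − 1 = 1; critical value at α = 0.05 is 3.841.
Since 0.047 < 3.841, we fail to reject the null hypothesis — the data are consistent with the 2:1 ratio.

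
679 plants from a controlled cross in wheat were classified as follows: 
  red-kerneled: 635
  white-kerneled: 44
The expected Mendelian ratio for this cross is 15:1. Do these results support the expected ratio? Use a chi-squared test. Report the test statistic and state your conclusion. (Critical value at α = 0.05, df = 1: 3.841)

Expected counts for N = 679 under a 15:1 ratio (total parts = 16):
  red-kerneled: 679 × 15/16 = 636.5625
  white-kerneled: 679 × 1/16 = 42.4375
χ² = Σ (O − E)² / E
  red-kerneled: (635 − 636.5625)² / 636.5625 = 0.0038
  white-kerneled: (44 − 42.4375)² / 42.4375 = 0.0575
χ² = 0.0038 + 0.0575 = 0.0613 ≈ 0.061
Degrees of freedom = 2 − 1 = 1; critical value at α = 0.05 is 3.841.
Since 0.061 < 3.841, we fail to reject the null hypothesis — the data are consistent with the 15:1 ratio.

0.061; consistent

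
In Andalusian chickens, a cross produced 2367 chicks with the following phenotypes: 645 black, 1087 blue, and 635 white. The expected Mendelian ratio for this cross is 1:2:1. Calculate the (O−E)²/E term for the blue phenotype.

The 1:2:1 ratio has 4 parts, so with N = 2367 the expected counts are:
  black: 2367 × 1/4 = 591.75
  blue: 2367 × 2/4 = 1183.5
  white: 2367 × 1/4 = 591.75
Contribution of blue: (1087 − 1183.5)² / 1183.5 = 7.8684

7.868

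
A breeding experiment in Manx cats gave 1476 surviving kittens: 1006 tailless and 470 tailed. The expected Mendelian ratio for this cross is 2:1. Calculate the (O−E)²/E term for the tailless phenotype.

0.492

Total ratio parts = 3. Expected numbers out of 1476:
  tailless: 1476 × 2/3 = 984
  tailed: 1476 × 1/3 = 492
Contribution of tailless: (1006 − 984)² / 984 = 0.4919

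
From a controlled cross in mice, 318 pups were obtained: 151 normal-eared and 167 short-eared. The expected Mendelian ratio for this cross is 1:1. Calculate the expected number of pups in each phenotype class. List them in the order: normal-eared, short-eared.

159, 159

Expected counts for N = 318 under a 1:1 ratio (total parts = 2):
  normal-eared: 318 × 1/2 = 159
  short-eared: 318 × 1/2 = 159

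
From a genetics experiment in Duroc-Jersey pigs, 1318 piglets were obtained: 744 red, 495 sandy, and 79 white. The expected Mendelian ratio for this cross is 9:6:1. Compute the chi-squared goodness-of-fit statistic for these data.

0.149

Under the 9:6:1 hypothesis (Σ ratio = 16, N = 1318):
  red: 1318 × 9/16 = 741.375
  sandy: 1318 × 6/16 = 494.25
  white: 1318 × 1/16 = 82.375
χ² = Σ (O − E)² / E
  red: (744 − 741.375)² / 741.375 = 0.0093
  sandy: (495 − 494.25)² / 494.25 = 0.0011
  white: (79 − 82.375)² / 82.375 = 0.1383
χ² = 0.0093 + 0.0011 + 0.1383 = 0.1487 ≈ 0.149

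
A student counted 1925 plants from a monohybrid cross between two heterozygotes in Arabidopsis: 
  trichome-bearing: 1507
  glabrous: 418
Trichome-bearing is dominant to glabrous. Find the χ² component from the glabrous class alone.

8.313

For a monohybrid cross between heterozygotes with complete dominance, the expected phenotypic ratio is 3:1.
Under the 3:1 hypothesis (Σ ratio = 4, N = 1925):
  trichome-bearing: 1925 × 3/4 = 1443.75
  glabrous: 1925 × 1/4 = 481.25
Contribution of glabrous: (418 − 481.25)² / 481.25 = 8.3129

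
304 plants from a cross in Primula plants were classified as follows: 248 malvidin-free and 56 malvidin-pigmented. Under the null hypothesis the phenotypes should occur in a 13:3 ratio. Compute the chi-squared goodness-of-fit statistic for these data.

0.022

Under the 13:3 hypothesis (Σ ratio = 16, N = 304):
  malvidin-free: 304 × 13/16 = 247
  malvidin-pigmented: 304 × 3/16 = 57
χ² = Σ (O − E)² / E
  malvidin-free: (248 − 247)² / 247 = 0.0040
  malvidin-pigmented: (56 − 57)² / 57 = 0.0175
χ² = 0.0040 + 0.0175 = 0.0215 ≈ 0.022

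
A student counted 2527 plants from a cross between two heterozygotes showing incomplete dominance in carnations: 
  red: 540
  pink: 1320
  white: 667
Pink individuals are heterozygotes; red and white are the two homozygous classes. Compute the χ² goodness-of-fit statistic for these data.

With incomplete dominance, a heterozygote × heterozygote cross gives a 1:2:1 phenotypic ratio.
Total ratio parts = 4. Expected numbers out of 2527:
  red: 2527 × 1/4 = 631.75
  pink: 2527 × 2/4 = 1263.5
  white: 2527 × 1/4 = 631.75
χ² = Σ (O − E)² / E
  red: (540 − 631.75)² / 631.75 = 13.3250
  pink: (1320 − 1263.5)² / 1263.5 = 2.5265
  white: (667 − 631.75)² / 631.75 = 1.9669
χ² = 13.3250 + 2.5265 + 1.9669 = 17.8184 ≈ 17.818

17.818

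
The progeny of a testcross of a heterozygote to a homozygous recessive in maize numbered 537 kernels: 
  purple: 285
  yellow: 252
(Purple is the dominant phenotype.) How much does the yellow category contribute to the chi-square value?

A testcross of a heterozygote (Aa × aa) gives a 1:1 phenotypic ratio.
Expected counts for N = 537 under a 1:1 ratio (total parts = 2):
  purple: 537 × 1/2 = 268.5
  yellow: 537 × 1/2 = 268.5
Contribution of yellow: (252 − 268.5)² / 268.5 = 1.0140

1.014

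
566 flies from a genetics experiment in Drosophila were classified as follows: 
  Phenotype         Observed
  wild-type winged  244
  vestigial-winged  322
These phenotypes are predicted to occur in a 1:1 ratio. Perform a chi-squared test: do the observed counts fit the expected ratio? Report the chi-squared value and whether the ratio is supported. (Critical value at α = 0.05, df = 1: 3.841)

Expected counts for N = 566 under a 1:1 ratio (total parts = 2):
  wild-type winged: 566 × 1/2 = 283
  vestigial-winged: 566 × 1/2 = 283
χ² = Σ (O − E)² / E
  wild-type winged: (244 − 283)² / 283 = 5.3746
  vestigial-winged: (322 − 283)² / 283 = 5.3746
χ² = 5.3746 + 5.3746 = 10.7492 ≈ 10.749
Degrees of freedom = 2 − 1 = 1; critical value at α = 0.05 is 3.841.
Since 10.749 > 3.841, we reject the null hypothesis — the data do not fit the 1:1 ratio.

10.749; not consistent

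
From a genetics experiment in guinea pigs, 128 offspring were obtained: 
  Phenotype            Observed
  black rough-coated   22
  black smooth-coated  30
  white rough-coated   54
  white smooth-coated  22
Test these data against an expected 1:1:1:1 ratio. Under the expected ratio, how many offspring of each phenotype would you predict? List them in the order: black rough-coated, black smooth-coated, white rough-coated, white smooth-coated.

32, 32, 32, 32

Total ratio parts = 4. Expected numbers out of 128:
  black rough-coated: 128 × 1/4 = 32
  black smooth-coated: 128 × 1/4 = 32
  white rough-coated: 128 × 1/4 = 32
  white smooth-coated: 128 × 1/4 = 32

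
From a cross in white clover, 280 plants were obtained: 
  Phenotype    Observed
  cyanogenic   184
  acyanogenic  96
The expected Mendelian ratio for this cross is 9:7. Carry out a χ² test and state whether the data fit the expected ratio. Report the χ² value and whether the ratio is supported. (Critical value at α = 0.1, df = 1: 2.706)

10.191; not consistent

Under the 9:7 hypothesis (Σ ratio = 16, N = 280):
  cyanogenic: 280 × 9/16 = 157.5
  acyanogenic: 280 × 7/16 = 122.5
χ² = Σ (O − E)² / E
  cyanogenic: (184 − 157.5)² / 157.5 = 4.4587
  acyanogenic: (96 − 122.5)² / 122.5 = 5.7327
χ² = 4.4587 + 5.7327 = 10.1914 ≈ 10.191
Degrees of freedom = 2 − 1 = 1; critical value at α = 0.1 is 2.706.
Since 10.191 > 2.706, we reject the null hypothesis — the data do not fit the 9:7 ratio.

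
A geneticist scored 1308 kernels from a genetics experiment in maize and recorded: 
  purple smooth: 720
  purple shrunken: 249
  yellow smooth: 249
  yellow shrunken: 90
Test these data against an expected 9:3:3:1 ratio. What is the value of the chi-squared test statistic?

1.284

Under the 9:3:3:1 hypothesis (Σ ratio = 16, N = 1308):
  purple smooth: 1308 × 9/16 = 735.75
  purple shrunken: 1308 × 3/16 = 245.25
  yellow smooth: 1308 × 3/16 = 245.25
  yellow shrunken: 1308 × 1/16 = 81.75
χ² = Σ (O − E)² / E
  purple smooth: (720 − 735.75)² / 735.75 = 0.3372
  purple shrunken: (249 − 245.25)² / 245.25 = 0.0573
  yellow smooth: (249 − 245.25)² / 245.25 = 0.0573
  yellow shrunken: (90 − 81.75)² / 81.75 = 0.8326
χ² = 0.3372 + 0.0573 + 0.0573 + 0.8326 = 1.2844 ≈ 1.284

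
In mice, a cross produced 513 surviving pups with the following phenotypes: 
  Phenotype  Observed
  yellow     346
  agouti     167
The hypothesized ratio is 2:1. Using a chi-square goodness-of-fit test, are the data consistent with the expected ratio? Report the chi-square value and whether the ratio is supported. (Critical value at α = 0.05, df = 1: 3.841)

0.140; consistent

Expected counts for N = 513 under a 2:1 ratio (total parts = 3):
  yellow: 513 × 2/3 = 342
  agouti: 513 × 1/3 = 171
χ² = Σ (O − E)² / E
  yellow: (346 − 342)² / 342 = 0.0468
  agouti: (167 − 171)² / 171 = 0.0936
χ² = 0.0468 + 0.0936 = 0.1404 ≈ 0.140
Degrees of freedom = 2 − 1 = 1; critical value at α = 0.05 is 3.841.
Since 0.140 < 3.841, we fail to reject the null hypothesis — the data are consistent with the 2:1 ratio.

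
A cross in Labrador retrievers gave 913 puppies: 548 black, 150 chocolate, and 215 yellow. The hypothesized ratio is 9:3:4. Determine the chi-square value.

Under the 9:3:4 hypothesis (Σ ratio = 16, N = 913):
  black: 913 × 9/16 = 513.5625
  chocolate: 913 × 3/16 = 171.1875
  yellow: 913 × 4/16 = 228.25
χ² = Σ (O − E)² / E
  black: (548 − 513.5625)² / 513.5625 = 2.3092
  chocolate: (150 − 171.1875)² / 171.1875 = 2.6223
  yellow: (215 − 228.25)² / 228.25 = 0.7692
χ² = 2.3092 + 2.6223 + 0.7692 = 5.7007 ≈ 5.701

5.701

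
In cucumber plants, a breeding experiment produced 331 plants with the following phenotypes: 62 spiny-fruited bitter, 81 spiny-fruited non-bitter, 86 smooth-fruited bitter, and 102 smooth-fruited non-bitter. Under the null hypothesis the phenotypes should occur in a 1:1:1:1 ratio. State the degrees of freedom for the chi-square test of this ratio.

A goodness-of-fit test with 4 phenotype classes has df = 4 − 1 = 3.

3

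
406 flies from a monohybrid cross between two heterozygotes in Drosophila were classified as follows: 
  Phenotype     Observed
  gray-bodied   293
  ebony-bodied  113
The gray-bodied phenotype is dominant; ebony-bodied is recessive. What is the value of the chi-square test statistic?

1.737

For a monohybrid cross between heterozygotes with complete dominance, the expected phenotypic ratio is 3:1.
Total ratio parts = 4. Expected numbers out of 406:
  gray-bodied: 406 × 3/4 = 304.5
  ebony-bodied: 406 × 1/4 = 101.5
χ² = Σ (O − E)² / E
  gray-bodied: (293 − 304.5)² / 304.5 = 0.4343
  ebony-bodied: (113 − 101.5)² / 101.5 = 1.3030
χ² = 0.4343 + 1.3030 = 1.7373 ≈ 1.737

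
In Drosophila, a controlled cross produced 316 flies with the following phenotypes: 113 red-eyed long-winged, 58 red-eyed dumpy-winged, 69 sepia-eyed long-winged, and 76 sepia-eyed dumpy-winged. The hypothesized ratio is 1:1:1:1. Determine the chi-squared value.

21.595

The 1:1:1:1 ratio has 4 parts, so with N = 316 the expected counts are:
  red-eyed long-winged: 316 × 1/4 = 79
  red-eyed dumpy-winged: 316 × 1/4 = 79
  sepia-eyed long-winged: 316 × 1/4 = 79
  sepia-eyed dumpy-winged: 316 × 1/4 = 79
χ² = Σ (O − E)² / E
  red-eyed long-winged: (113 − 79)² / 79 = 14.6329
  red-eyed dumpy-winged: (58 − 79)² / 79 = 5.5823
  sepia-eyed long-winged: (69 − 79)² / 79 = 1.2658
  sepia-eyed dumpy-winged: (76 − 79)² / 79 = 0.1139
χ² = 14.6329 + 5.5823 + 1.2658 + 0.1139 = 21.5949 ≈ 21.595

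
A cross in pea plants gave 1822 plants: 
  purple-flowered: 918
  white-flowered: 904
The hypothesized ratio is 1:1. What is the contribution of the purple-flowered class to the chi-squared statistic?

0.054

Total ratio parts = 2. Expected numbers out of 1822:
  purple-flowered: 1822 × 1/2 = 911
  white-flowered: 1822 × 1/2 = 911
Contribution of purple-flowered: (918 − 911)² / 911 = 0.0538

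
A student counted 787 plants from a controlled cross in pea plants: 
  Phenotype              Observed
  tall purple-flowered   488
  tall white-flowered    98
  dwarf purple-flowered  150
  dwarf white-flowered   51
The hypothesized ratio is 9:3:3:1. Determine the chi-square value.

21.392

Expected counts for N = 787 under a 9:3:3:1 ratio (total parts = 16):
  tall purple-flowered: 787 × 9/16 = 442.6875
  tall white-flowered: 787 × 3/16 = 147.5625
  dwarf purple-flowered: 787 × 3/16 = 147.5625
  dwarf white-flowered: 787 × 1/16 = 49.1875
χ² = Σ (O − E)² / E
  tall purple-flowered: (488 − 442.6875)² / 442.6875 = 4.6381
  tall white-flowered: (98 − 147.5625)² / 147.5625 = 16.6468
  dwarf purple-flowered: (150 − 147.5625)² / 147.5625 = 0.0403
  dwarf white-flowered: (51 − 49.1875)² / 49.1875 = 0.0668
χ² = 4.6381 + 16.6468 + 0.0403 + 0.0668 = 21.392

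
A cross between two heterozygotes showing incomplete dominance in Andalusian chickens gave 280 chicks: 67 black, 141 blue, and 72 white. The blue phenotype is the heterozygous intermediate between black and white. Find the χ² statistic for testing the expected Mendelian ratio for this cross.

With incomplete dominance, a heterozygote × heterozygote cross gives a 1:2:1 phenotypic ratio.
The 1:2:1 ratio has 4 parts, so with N = 280 the expected counts are:
  black: 280 × 1/4 = 70
  blue: 280 × 2/4 = 140
  white: 280 × 1/4 = 70
χ² = Σ (O − E)² / E
  black: (67 − 70)² / 70 = 0.1286
  blue: (141 − 140)² / 140 = 0.0071
  white: (72 − 70)² / 70 = 0.0571
χ² = 0.1286 + 0.0071 + 0.0571 = 0.1928 ≈ 0.193

0.193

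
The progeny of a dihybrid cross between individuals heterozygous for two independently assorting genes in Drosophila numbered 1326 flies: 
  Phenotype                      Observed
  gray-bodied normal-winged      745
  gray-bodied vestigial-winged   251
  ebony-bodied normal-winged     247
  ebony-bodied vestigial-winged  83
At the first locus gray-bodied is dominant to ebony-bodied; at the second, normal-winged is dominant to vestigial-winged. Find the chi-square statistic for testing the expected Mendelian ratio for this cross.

0.035

A dihybrid F₂ with independent assortment and complete dominance at both loci gives a 9:3:3:1 phenotypic ratio.
Total ratio parts = 16. Expected numbers out of 1326:
  gray-bodied normal-winged: 1326 × 9/16 = 745.875
  gray-bodied vestigial-winged: 1326 × 3/16 = 248.625
  ebony-bodied normal-winged: 1326 × 3/16 = 248.625
  ebony-bodied vestigial-winged: 1326 × 1/16 = 82.875
χ² = Σ (O − E)² / E
  gray-bodied normal-winged: (745 − 745.875)² / 745.875 = 0.0010
  gray-bodied vestigial-winged: (251 − 248.625)² / 248.625 = 0.0227
  ebony-bodied normal-winged: (247 − 248.625)² / 248.625 = 0.0106
  ebony-bodied vestigial-winged: (83 − 82.875)² / 82.875 = 0.0002
χ² = 0.0010 + 0.0227 + 0.0106 + 0.0002 = 0.0345 ≈ 0.035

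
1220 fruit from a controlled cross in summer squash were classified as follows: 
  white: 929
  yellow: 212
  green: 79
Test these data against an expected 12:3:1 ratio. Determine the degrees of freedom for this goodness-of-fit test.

A goodness-of-fit test with 3 phenotype classes has df = 3 − 1 = 2.

2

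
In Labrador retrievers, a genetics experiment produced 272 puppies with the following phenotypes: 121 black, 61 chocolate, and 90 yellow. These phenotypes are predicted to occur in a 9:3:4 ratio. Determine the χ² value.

15.771

Total ratio parts = 16. Expected numbers out of 272:
  black: 272 × 9/16 = 153
  chocolate: 272 × 3/16 = 51
  yellow: 272 × 4/16 = 68
χ² = Σ (O − E)² / E
  black: (121 − 153)² / 153 = 6.6928
  chocolate: (61 − 51)² / 51 = 1.9608
  yellow: (90 − 68)² / 68 = 7.1176
χ² = 6.6928 + 1.9608 + 7.1176 = 15.7712 ≈ 15.771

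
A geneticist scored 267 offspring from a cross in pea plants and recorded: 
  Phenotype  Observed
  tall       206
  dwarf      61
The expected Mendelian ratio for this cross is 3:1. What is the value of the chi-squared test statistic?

0.660

Expected counts for N = 267 under a 3:1 ratio (total parts = 4):
  tall: 267 × 3/4 = 200.25
  dwarf: 267 × 1/4 = 66.75
χ² = Σ (O − E)² / E
  tall: (206 − 200.25)² / 200.25 = 0.1651
  dwarf: (61 − 66.75)² / 66.75 = 0.4953
χ² = 0.1651 + 0.4953 = 0.6604 ≈ 0.660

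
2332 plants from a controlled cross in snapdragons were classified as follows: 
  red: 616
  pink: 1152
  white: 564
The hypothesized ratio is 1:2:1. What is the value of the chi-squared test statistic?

Total ratio parts = 4. Expected numbers out of 2332:
  red: 2332 × 1/4 = 583
  pink: 2332 × 2/4 = 1166
  white: 2332 × 1/4 = 583
χ² = Σ (O − E)² / E
  red: (616 − 583)² / 583 = 1.8679
  pink: (1152 − 1166)² / 1166 = 0.1681
  white: (564 − 583)² / 583 = 0.6192
χ² = 1.8679 + 0.1681 + 0.6192 = 2.6552 ≈ 2.655

2.655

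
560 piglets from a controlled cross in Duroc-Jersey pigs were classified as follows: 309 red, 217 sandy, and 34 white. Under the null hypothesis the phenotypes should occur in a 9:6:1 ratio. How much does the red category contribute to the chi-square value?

0.114

Expected counts for N = 560 under a 9:6:1 ratio (total parts = 16):
  red: 560 × 9/16 = 315
  sandy: 560 × 6/16 = 210
  white: 560 × 1/16 = 35
Contribution of red: (309 − 315)² / 315 = 0.1143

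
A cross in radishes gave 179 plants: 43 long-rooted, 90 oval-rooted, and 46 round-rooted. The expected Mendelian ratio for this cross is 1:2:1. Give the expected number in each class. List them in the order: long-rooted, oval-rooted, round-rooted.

Under the 1:2:1 hypothesis (Σ ratio = 4, N = 179):
  long-rooted: 179 × 1/4 = 44.75
  oval-rooted: 179 × 2/4 = 89.5
  round-rooted: 179 × 1/4 = 44.75

44.75, 89.5, 44.75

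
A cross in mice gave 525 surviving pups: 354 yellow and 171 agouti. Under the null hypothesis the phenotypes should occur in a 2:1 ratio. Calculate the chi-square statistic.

0.137

Under the 2:1 hypothesis (Σ ratio = 3, N = 525):
  yellow: 525 × 2/3 = 350
  agouti: 525 × 1/3 = 175
χ² = Σ (O − E)² / E
  yellow: (354 − 350)² / 350 = 0.0457
  agouti: (171 − 175)² / 175 = 0.0914
χ² = 0.0457 + 0.0914 = 0.1371 ≈ 0.137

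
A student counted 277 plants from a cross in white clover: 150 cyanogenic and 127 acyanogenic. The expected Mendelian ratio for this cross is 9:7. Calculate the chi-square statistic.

0.496

Under the 9:7 hypothesis (Σ ratio = 16, N = 277):
  cyanogenic: 277 × 9/16 = 155.8125
  acyanogenic: 277 × 7/16 = 121.1875
χ² = Σ (O − E)² / E
  cyanogenic: (150 − 155.8125)² / 155.8125 = 0.2168
  acyanogenic: (127 − 121.1875)² / 121.1875 = 0.2788
χ² = 0.2168 + 0.2788 = 0.4956 ≈ 0.496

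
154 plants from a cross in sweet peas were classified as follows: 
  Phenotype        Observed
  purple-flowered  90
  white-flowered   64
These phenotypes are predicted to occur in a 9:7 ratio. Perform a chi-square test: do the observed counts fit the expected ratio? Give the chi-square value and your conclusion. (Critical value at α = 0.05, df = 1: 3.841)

Total ratio parts = 16. Expected numbers out of 154:
  purple-flowered: 154 × 9/16 = 86.625
  white-flowered: 154 × 7/16 = 67.375
χ² = Σ (O − E)² / E
  purple-flowered: (90 − 86.625)² / 86.625 = 0.1315
  white-flowered: (64 − 67.375)² / 67.375 = 0.1691
χ² = 0.1315 + 0.1691 = 0.3006 ≈ 0.301
Degrees of freedom = 2 − 1 = 1; critical value at α = 0.05 is 3.841.
Since 0.301 < 3.841, we fail to reject the null hypothesis — the data are consistent with the 9:7 ratio.

0.301; consistent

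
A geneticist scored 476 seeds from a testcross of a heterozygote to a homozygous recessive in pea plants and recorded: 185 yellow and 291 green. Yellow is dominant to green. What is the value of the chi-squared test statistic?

A testcross of a heterozygote (Aa × aa) gives a 1:1 phenotypic ratio.
Expected counts for N = 476 under a 1:1 ratio (total parts = 2):
  yellow: 476 × 1/2 = 238
  green: 476 × 1/2 = 238
χ² = Σ (O − E)² / E
  yellow: (185 − 238)² / 238 = 11.8025
  green: (291 − 238)² / 238 = 11.8025
χ² = 11.8025 + 11.8025 = 23.605

23.605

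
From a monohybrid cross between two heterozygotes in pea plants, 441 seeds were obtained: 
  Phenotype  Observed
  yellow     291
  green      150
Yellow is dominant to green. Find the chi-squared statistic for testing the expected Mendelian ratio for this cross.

19.109

For a monohybrid cross between heterozygotes with complete dominance, the expected phenotypic ratio is 3:1.
Expected counts for N = 441 under a 3:1 ratio (total parts = 4):
  yellow: 441 × 3/4 = 330.75
  green: 441 × 1/4 = 110.25
χ² = Σ (O − E)² / E
  yellow: (291 − 330.75)² / 330.75 = 4.7772
  green: (150 − 110.25)² / 110.25 = 14.3316
χ² = 4.7772 + 14.3316 = 19.1088 ≈ 19.109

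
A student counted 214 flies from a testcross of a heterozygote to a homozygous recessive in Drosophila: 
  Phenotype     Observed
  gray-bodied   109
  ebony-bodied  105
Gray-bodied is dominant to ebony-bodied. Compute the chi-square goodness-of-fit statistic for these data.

A testcross of a heterozygote (Aa × aa) gives a 1:1 phenotypic ratio.
Expected counts for N = 214 under a 1:1 ratio (total parts = 2):
  gray-bodied: 214 × 1/2 = 107
  ebony-bodied: 214 × 1/2 = 107
χ² = Σ (O − E)² / E
  gray-bodied: (109 − 107)² / 107 = 0.0374
  ebony-bodied: (105 − 107)² / 107 = 0.0374
χ² = 0.0374 + 0.0374 = 0.0748 ≈ 0.075

0.075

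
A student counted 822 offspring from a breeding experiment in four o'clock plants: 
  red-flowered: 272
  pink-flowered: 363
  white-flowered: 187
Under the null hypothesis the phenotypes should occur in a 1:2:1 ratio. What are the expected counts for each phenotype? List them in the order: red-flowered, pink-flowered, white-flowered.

205.5, 411, 205.5

Expected counts for N = 822 under a 1:2:1 ratio (total parts = 4):
  red-flowered: 822 × 1/4 = 205.5
  pink-flowered: 822 × 2/4 = 411
  white-flowered: 822 × 1/4 = 205.5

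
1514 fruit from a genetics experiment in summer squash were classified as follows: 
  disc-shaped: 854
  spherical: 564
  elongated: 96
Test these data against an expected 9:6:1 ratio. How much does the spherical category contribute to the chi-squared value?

The 9:6:1 ratio has 16 parts, so with N = 1514 the expected counts are:
  disc-shaped: 1514 × 9/16 = 851.625
  spherical: 1514 × 6/16 = 567.75
  elongated: 1514 × 1/16 = 94.625
Contribution of spherical: (564 − 567.75)² / 567.75 = 0.0248

0.025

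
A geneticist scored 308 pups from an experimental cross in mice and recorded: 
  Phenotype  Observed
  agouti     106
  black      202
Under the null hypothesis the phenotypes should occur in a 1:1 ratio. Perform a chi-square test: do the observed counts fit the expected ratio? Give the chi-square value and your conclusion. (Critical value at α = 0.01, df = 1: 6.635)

Under the 1:1 hypothesis (Σ ratio = 2, N = 308):
  agouti: 308 × 1/2 = 154
  black: 308 × 1/2 = 154
χ² = Σ (O − E)² / E
  agouti: (106 − 154)² / 154 = 14.9610
  black: (202 − 154)² / 154 = 14.9610
χ² = 14.9610 + 14.9610 = 29.922
Degrees of freedom = 2 − 1 = 1; critical value at α = 0.01 is 6.635.
Since 29.922 > 6.635, we reject the null hypothesis — the data do not fit the 1:1 ratio.

29.922; not consistent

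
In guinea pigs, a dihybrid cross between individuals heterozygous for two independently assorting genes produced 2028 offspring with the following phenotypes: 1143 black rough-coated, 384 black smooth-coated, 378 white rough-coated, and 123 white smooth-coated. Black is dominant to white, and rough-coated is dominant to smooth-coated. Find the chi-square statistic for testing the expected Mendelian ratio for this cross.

0.166

A dihybrid F₂ with independent assortment and complete dominance at both loci gives a 9:3:3:1 phenotypic ratio.
Total ratio parts = 16. Expected numbers out of 2028:
  black rough-coated: 2028 × 9/16 = 1140.75
  black smooth-coated: 2028 × 3/16 = 380.25
  white rough-coated: 2028 × 3/16 = 380.25
  white smooth-coated: 2028 × 1/16 = 126.75
χ² = Σ (O − E)² / E
  black rough-coated: (1143 − 1140.75)² / 1140.75 = 0.0044
  black smooth-coated: (384 − 380.25)² / 380.25 = 0.0370
  white rough-coated: (378 − 380.25)² / 380.25 = 0.0133
  white smooth-coated: (123 − 126.75)² / 126.75 = 0.1109
χ² = 0.0044 + 0.0370 + 0.0133 + 0.1109 = 0.1656 ≈ 0.166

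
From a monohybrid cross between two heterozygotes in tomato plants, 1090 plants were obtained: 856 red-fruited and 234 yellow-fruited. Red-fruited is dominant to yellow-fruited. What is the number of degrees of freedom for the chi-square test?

For a monohybrid cross between heterozygotes with complete dominance, the expected phenotypic ratio is 3:1.
A goodness-of-fit test with 2 phenotype classes has df = 2 − 1 = 1.

1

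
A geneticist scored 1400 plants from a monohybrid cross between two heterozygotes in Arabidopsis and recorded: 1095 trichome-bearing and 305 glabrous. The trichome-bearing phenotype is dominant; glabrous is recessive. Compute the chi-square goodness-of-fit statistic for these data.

7.714

For a monohybrid cross between heterozygotes with complete dominance, the expected phenotypic ratio is 3:1.
The 3:1 ratio has 4 parts, so with N = 1400 the expected counts are:
  trichome-bearing: 1400 × 3/4 = 1050
  glabrous: 1400 × 1/4 = 350
χ² = Σ (O − E)² / E
  trichome-bearing: (1095 − 1050)² / 1050 = 1.9286
  glabrous: (305 − 350)² / 350 = 5.7857
χ² = 1.9286 + 5.7857 = 7.7143 ≈ 7.714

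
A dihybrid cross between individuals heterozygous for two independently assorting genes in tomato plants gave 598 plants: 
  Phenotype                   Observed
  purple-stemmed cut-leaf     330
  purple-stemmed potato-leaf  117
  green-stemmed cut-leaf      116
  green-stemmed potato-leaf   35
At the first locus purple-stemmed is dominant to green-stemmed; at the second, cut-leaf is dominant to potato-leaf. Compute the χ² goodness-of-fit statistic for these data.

A dihybrid F₂ with independent assortment and complete dominance at both loci gives a 9:3:3:1 phenotypic ratio.
Total ratio parts = 16. Expected numbers out of 598:
  purple-stemmed cut-leaf: 598 × 9/16 = 336.375
  purple-stemmed potato-leaf: 598 × 3/16 = 112.125
  green-stemmed cut-leaf: 598 × 3/16 = 112.125
  green-stemmed potato-leaf: 598 × 1/16 = 37.375
χ² = Σ (O − E)² / E
  purple-stemmed cut-leaf: (330 − 336.375)² / 336.375 = 0.1208
  purple-stemmed potato-leaf: (117 − 112.125)² / 112.125 = 0.2120
  green-stemmed cut-leaf: (116 − 112.125)² / 112.125 = 0.1339
  green-stemmed potato-leaf: (35 − 37.375)² / 37.375 = 0.1509
χ² = 0.1208 + 0.2120 + 0.1339 + 0.1509 = 0.6176 ≈ 0.618

0.618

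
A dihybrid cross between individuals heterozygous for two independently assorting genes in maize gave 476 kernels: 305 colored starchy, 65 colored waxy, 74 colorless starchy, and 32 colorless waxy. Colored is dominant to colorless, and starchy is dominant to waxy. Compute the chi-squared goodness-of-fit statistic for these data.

14.547

A dihybrid F₂ with independent assortment and complete dominance at both loci gives a 9:3:3:1 phenotypic ratio.
Total ratio parts = 16. Expected numbers out of 476:
  colored starchy: 476 × 9/16 = 267.75
  colored waxy: 476 × 3/16 = 89.25
  colorless starchy: 476 × 3/16 = 89.25
  colorless waxy: 476 × 1/16 = 29.75
χ² = Σ (O − E)² / E
  colored starchy: (305 − 267.75)² / 267.75 = 5.1823
  colored waxy: (65 − 89.25)² / 89.25 = 6.5889
  colorless starchy: (74 − 89.25)² / 89.25 = 2.6057
  colorless waxy: (32 − 29.75)² / 29.75 = 0.1702
χ² = 5.1823 + 6.5889 + 2.6057 + 0.1702 = 14.5471 ≈ 14.547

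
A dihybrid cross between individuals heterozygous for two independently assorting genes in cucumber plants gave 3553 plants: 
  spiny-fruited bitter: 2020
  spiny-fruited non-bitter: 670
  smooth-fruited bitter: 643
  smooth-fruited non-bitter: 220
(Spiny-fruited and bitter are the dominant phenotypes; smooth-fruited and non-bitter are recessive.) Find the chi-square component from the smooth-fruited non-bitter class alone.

A dihybrid F₂ with independent assortment and complete dominance at both loci gives a 9:3:3:1 phenotypic ratio.
The 9:3:3:1 ratio has 16 parts, so with N = 3553 the expected counts are:
  spiny-fruited bitter: 3553 × 9/16 = 1998.5625
  spiny-fruited non-bitter: 3553 × 3/16 = 666.1875
  smooth-fruited bitter: 3553 × 3/16 = 666.1875
  smooth-fruited non-bitter: 3553 × 1/16 = 222.0625
Contribution of smooth-fruited non-bitter: (220 − 222.0625)² / 222.0625 = 0.0192

0.019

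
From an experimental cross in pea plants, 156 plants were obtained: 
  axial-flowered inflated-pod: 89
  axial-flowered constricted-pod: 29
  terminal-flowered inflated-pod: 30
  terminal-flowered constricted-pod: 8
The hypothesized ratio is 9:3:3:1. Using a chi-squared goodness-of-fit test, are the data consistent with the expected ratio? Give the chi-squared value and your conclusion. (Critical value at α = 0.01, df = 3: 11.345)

Total ratio parts = 16. Expected numbers out of 156:
  axial-flowered inflated-pod: 156 × 9/16 = 87.75
  axial-flowered constricted-pod: 156 × 3/16 = 29.25
  terminal-flowered inflated-pod: 156 × 3/16 = 29.25
  terminal-flowered constricted-pod: 156 × 1/16 = 9.75
χ² = Σ (O − E)² / E
  axial-flowered inflated-pod: (89 − 87.75)² / 87.75 = 0.0178
  axial-flowered constricted-pod: (29 − 29.25)² / 29.25 = 0.0021
  terminal-flowered inflated-pod: (30 − 29.25)² / 29.25 = 0.0192
  terminal-flowered constricted-pod: (8 − 9.75)² / 9.75 = 0.3141
χ² = 0.0178 + 0.0021 + 0.0192 + 0.3141 = 0.3532 ≈ 0.353
Degrees of freedom = 4 − 1 = 3; critical value at α = 0.01 is 11.345.
Since 0.353 < 11.345, we fail to reject the null hypothesis — the data are consistent with the 9:3:3:1 ratio.

0.353; consistent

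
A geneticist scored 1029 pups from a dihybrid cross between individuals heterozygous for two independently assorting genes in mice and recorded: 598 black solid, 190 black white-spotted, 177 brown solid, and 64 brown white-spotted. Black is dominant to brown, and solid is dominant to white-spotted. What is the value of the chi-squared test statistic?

1.999

A dihybrid F₂ with independent assortment and complete dominance at both loci gives a 9:3:3:1 phenotypic ratio.
Under the 9:3:3:1 hypothesis (Σ ratio = 16, N = 1029):
  black solid: 1029 × 9/16 = 578.8125
  black white-spotted: 1029 × 3/16 = 192.9375
  brown solid: 1029 × 3/16 = 192.9375
  brown white-spotted: 1029 × 1/16 = 64.3125
χ² = Σ (O − E)² / E
  black solid: (598 − 578.8125)² / 578.8125 = 0.6361
  black white-spotted: (190 − 192.9375)² / 192.9375 = 0.0447
  brown solid: (177 − 192.9375)² / 192.9375 = 1.3165
  brown white-spotted: (64 − 64.3125)² / 64.3125 = 0.0015
χ² = 0.6361 + 0.0447 + 1.3165 + 0.0015 = 1.9988 ≈ 1.999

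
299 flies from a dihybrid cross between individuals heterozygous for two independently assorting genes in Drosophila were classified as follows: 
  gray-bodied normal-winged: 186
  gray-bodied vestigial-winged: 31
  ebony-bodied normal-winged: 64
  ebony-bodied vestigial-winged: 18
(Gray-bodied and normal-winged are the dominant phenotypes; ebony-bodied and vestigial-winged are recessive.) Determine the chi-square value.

14.240

A dihybrid F₂ with independent assortment and complete dominance at both loci gives a 9:3:3:1 phenotypic ratio.
Under the 9:3:3:1 hypothesis (Σ ratio = 16, N = 299):
  gray-bodied normal-winged: 299 × 9/16 = 168.1875
  gray-bodied vestigial-winged: 299 × 3/16 = 56.0625
  ebony-bodied normal-winged: 299 × 3/16 = 56.0625
  ebony-bodied vestigial-winged: 299 × 1/16 = 18.6875
χ² = Σ (O − E)² / E
  gray-bodied normal-winged: (186 − 168.1875)² / 168.1875 = 1.8865
  gray-bodied vestigial-winged: (31 − 56.0625)² / 56.0625 = 11.2041
  ebony-bodied normal-winged: (64 − 56.0625)² / 56.0625 = 1.1238
  ebony-bodied vestigial-winged: (18 − 18.6875)² / 18.6875 = 0.0253
χ² = 1.8865 + 11.2041 + 1.1238 + 0.0253 = 14.2397 ≈ 14.240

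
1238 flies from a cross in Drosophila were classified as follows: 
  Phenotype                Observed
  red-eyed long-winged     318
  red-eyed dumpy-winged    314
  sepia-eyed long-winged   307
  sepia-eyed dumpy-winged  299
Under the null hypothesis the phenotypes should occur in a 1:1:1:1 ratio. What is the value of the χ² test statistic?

0.675

Under the 1:1:1:1 hypothesis (Σ ratio = 4, N = 1238):
  red-eyed long-winged: 1238 × 1/4 = 309.5
  red-eyed dumpy-winged: 1238 × 1/4 = 309.5
  sepia-eyed long-winged: 1238 × 1/4 = 309.5
  sepia-eyed dumpy-winged: 1238 × 1/4 = 309.5
χ² = Σ (O − E)² / E
  red-eyed long-winged: (318 − 309.5)² / 309.5 = 0.2334
  red-eyed dumpy-winged: (314 − 309.5)² / 309.5 = 0.0654
  sepia-eyed long-winged: (307 − 309.5)² / 309.5 = 0.0202
  sepia-eyed dumpy-winged: (299 − 309.5)² / 309.5 = 0.3562
χ² = 0.2334 + 0.0654 + 0.0202 + 0.3562 = 0.6752 ≈ 0.675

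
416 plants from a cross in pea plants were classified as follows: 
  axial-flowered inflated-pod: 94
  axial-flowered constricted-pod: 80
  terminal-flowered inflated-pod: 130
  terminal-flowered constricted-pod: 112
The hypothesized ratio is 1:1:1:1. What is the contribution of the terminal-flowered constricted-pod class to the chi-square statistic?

Expected counts for N = 416 under a 1:1:1:1 ratio (total parts = 4):
  axial-flowered inflated-pod: 416 × 1/4 = 104
  axial-flowered constricted-pod: 416 × 1/4 = 104
  terminal-flowered inflated-pod: 416 × 1/4 = 104
  terminal-flowered constricted-pod: 416 × 1/4 = 104
Contribution of terminal-flowered constricted-pod: (112 − 104)² / 104 = 0.6154

0.615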